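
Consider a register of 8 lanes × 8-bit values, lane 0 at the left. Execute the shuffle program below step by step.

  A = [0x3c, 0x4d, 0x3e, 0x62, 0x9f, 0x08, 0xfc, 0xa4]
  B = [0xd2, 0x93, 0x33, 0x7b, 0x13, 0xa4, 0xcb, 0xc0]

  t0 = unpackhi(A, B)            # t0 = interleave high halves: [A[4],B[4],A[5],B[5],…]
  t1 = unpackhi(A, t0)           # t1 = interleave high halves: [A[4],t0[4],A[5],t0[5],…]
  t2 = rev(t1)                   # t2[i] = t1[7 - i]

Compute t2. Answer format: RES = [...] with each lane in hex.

RES = [ 0xc0  0xa4  0xa4  0xfc  0xcb  0x08  0xfc  0x9f ]

t0 = [0x9f, 0x13, 0x08, 0xa4, 0xfc, 0xcb, 0xa4, 0xc0]
t1 = [0x9f, 0xfc, 0x08, 0xcb, 0xfc, 0xa4, 0xa4, 0xc0]
t2 = [0xc0, 0xa4, 0xa4, 0xfc, 0xcb, 0x08, 0xfc, 0x9f]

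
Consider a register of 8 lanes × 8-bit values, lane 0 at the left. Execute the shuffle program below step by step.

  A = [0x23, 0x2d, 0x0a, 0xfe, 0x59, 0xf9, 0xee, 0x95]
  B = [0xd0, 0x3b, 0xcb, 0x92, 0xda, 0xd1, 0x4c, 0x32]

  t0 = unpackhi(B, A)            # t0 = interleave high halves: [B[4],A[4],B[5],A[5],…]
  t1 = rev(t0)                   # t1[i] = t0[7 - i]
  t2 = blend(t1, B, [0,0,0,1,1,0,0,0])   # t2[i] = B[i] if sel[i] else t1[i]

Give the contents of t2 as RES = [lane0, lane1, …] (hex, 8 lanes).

t0 = [0xda, 0x59, 0xd1, 0xf9, 0x4c, 0xee, 0x32, 0x95]
t1 = [0x95, 0x32, 0xee, 0x4c, 0xf9, 0xd1, 0x59, 0xda]
t2 = [0x95, 0x32, 0xee, 0x92, 0xda, 0xd1, 0x59, 0xda]

RES = [ 0x95  0x32  0xee  0x92  0xda  0xd1  0x59  0xda ]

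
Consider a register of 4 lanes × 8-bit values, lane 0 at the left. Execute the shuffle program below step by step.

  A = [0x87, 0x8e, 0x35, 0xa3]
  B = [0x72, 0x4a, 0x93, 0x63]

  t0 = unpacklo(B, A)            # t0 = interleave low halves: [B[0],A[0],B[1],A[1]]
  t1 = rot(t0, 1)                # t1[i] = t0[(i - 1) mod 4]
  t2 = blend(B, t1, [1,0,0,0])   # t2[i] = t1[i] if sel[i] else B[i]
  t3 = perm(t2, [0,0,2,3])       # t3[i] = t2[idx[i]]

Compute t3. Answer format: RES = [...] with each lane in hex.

RES = [ 0x8e  0x8e  0x93  0x63 ]

→ t0 |72|87|4a|8e|
→ t1 |8e|72|87|4a|
→ t2 |8e|4a|93|63|
→ t3 |8e|8e|93|63|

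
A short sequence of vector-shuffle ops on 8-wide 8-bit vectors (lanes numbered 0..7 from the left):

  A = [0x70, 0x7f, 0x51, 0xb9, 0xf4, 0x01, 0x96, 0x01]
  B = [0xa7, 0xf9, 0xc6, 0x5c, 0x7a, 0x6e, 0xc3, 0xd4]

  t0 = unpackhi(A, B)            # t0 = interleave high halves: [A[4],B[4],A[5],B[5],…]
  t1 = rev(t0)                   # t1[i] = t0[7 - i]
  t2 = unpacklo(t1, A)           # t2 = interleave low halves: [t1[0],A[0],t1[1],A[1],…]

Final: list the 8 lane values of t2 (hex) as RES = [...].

RES = [ 0xd4  0x70  0x01  0x7f  0xc3  0x51  0x96  0xb9 ]

  t0: f4 7a 01 6e 96 c3 01 d4
  t1: d4 01 c3 96 6e 01 7a f4
  t2: d4 70 01 7f c3 51 96 b9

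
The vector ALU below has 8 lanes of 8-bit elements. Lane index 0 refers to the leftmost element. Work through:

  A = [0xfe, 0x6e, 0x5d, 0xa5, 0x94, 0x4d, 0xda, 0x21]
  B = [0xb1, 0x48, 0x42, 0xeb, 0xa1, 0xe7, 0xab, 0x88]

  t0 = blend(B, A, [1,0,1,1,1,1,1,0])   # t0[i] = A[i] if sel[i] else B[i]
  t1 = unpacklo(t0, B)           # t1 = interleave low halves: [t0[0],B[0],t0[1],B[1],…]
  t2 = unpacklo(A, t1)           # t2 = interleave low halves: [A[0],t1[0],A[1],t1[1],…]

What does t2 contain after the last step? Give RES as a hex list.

  t0: fe 48 5d a5 94 4d da 88
  t1: fe b1 48 48 5d 42 a5 eb
  t2: fe fe 6e b1 5d 48 a5 48

RES = [ 0xfe  0xfe  0x6e  0xb1  0x5d  0x48  0xa5  0x48 ]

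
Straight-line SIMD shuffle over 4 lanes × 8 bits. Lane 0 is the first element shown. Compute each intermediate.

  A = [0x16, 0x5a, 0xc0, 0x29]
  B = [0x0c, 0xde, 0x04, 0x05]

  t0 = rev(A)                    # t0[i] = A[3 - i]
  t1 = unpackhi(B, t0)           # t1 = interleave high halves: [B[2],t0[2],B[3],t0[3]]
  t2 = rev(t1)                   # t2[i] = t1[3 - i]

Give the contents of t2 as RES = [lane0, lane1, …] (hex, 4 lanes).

RES = [0x16, 0x05, 0x5a, 0x04]

t0 = [0x29, 0xc0, 0x5a, 0x16]
t1 = [0x04, 0x5a, 0x05, 0x16]
t2 = [0x16, 0x05, 0x5a, 0x04]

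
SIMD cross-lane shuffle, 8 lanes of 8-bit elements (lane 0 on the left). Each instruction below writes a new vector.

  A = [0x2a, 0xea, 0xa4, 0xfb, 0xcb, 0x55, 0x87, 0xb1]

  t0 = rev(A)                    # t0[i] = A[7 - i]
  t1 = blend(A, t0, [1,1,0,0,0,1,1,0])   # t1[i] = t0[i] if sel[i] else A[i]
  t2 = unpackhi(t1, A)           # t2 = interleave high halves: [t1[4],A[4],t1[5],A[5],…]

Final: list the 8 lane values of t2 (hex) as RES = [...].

t0 = [0xb1, 0x87, 0x55, 0xcb, 0xfb, 0xa4, 0xea, 0x2a]
t1 = [0xb1, 0x87, 0xa4, 0xfb, 0xcb, 0xa4, 0xea, 0xb1]
t2 = [0xcb, 0xcb, 0xa4, 0x55, 0xea, 0x87, 0xb1, 0xb1]

RES = [0xcb, 0xcb, 0xa4, 0x55, 0xea, 0x87, 0xb1, 0xb1]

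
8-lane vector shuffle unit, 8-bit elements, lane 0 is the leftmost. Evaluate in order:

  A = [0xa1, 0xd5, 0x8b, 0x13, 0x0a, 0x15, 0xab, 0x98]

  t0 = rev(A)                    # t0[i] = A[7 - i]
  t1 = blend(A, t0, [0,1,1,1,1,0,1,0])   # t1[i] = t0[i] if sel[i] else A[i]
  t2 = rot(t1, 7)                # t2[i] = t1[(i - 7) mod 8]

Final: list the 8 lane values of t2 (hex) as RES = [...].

RES = [0xab, 0x15, 0x0a, 0x13, 0x15, 0xd5, 0x98, 0xa1]

→ t0 |98|ab|15|0a|13|8b|d5|a1|
→ t1 |a1|ab|15|0a|13|15|d5|98|
→ t2 |ab|15|0a|13|15|d5|98|a1|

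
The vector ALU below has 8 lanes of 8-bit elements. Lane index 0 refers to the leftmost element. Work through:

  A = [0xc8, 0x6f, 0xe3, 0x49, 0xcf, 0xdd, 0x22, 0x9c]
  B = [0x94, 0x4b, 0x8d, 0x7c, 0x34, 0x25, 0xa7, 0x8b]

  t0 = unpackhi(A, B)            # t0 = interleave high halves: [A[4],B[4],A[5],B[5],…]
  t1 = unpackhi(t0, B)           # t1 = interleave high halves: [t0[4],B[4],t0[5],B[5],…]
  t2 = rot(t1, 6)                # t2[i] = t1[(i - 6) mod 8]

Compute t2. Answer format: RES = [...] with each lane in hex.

t0 = [0xcf, 0x34, 0xdd, 0x25, 0x22, 0xa7, 0x9c, 0x8b]
t1 = [0x22, 0x34, 0xa7, 0x25, 0x9c, 0xa7, 0x8b, 0x8b]
t2 = [0xa7, 0x25, 0x9c, 0xa7, 0x8b, 0x8b, 0x22, 0x34]

RES = [ 0xa7  0x25  0x9c  0xa7  0x8b  0x8b  0x22  0x34 ]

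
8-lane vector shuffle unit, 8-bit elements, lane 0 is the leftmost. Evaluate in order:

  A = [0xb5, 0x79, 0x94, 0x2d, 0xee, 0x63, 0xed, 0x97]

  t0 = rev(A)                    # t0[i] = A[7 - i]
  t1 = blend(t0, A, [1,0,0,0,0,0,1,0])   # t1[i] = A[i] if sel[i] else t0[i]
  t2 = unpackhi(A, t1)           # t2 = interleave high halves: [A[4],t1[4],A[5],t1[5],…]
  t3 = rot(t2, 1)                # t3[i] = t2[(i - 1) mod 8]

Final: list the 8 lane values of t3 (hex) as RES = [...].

→ t0 |97|ed|63|ee|2d|94|79|b5|
→ t1 |b5|ed|63|ee|2d|94|ed|b5|
→ t2 |ee|2d|63|94|ed|ed|97|b5|
→ t3 |b5|ee|2d|63|94|ed|ed|97|

RES = [ 0xb5  0xee  0x2d  0x63  0x94  0xed  0xed  0x97 ]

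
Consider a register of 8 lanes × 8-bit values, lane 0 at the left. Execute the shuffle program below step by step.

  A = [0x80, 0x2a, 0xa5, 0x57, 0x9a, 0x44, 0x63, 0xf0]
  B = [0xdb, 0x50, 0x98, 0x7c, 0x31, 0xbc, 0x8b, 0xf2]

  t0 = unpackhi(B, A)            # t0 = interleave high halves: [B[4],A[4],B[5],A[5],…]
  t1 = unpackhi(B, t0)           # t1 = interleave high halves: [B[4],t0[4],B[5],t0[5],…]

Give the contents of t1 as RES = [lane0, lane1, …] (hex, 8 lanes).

→ t0 |31|9a|bc|44|8b|63|f2|f0|
→ t1 |31|8b|bc|63|8b|f2|f2|f0|

RES = [ 0x31  0x8b  0xbc  0x63  0x8b  0xf2  0xf2  0xf0 ]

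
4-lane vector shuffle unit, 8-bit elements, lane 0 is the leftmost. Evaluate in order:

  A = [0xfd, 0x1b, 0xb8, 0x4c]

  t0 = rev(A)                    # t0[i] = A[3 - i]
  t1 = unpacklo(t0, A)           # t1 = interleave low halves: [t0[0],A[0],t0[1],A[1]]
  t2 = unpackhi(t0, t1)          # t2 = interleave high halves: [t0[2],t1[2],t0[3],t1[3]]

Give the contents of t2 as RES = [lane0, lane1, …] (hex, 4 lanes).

  t0: 4c b8 1b fd
  t1: 4c fd b8 1b
  t2: 1b b8 fd 1b

RES = [ 0x1b  0xb8  0xfd  0x1b ]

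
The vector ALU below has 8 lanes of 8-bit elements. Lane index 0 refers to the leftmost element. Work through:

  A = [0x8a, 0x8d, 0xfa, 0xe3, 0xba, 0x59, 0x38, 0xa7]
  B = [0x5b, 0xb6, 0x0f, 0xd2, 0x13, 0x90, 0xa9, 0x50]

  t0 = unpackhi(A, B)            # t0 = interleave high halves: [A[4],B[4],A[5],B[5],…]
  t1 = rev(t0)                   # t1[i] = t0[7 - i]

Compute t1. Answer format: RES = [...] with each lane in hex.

  t0: ba 13 59 90 38 a9 a7 50
  t1: 50 a7 a9 38 90 59 13 ba

RES = [ 0x50  0xa7  0xa9  0x38  0x90  0x59  0x13  0xba ]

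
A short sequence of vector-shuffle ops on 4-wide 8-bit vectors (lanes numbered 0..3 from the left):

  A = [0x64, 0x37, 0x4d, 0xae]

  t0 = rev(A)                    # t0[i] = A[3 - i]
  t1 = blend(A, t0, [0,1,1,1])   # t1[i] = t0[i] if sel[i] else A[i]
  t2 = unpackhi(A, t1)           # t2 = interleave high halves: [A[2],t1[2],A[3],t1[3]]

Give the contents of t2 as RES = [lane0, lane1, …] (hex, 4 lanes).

RES = [0x4d, 0x37, 0xae, 0x64]

→ t0 |ae|4d|37|64|
→ t1 |64|4d|37|64|
→ t2 |4d|37|ae|64|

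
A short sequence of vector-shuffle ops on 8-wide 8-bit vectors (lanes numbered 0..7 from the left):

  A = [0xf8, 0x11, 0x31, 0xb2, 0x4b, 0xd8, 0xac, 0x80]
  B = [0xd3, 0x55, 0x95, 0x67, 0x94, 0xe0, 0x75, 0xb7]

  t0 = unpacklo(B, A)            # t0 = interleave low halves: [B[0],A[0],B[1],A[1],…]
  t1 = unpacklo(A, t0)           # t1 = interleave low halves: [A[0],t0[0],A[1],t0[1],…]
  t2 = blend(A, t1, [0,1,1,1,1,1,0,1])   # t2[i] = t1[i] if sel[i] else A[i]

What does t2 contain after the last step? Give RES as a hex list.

t0 = [0xd3, 0xf8, 0x55, 0x11, 0x95, 0x31, 0x67, 0xb2]
t1 = [0xf8, 0xd3, 0x11, 0xf8, 0x31, 0x55, 0xb2, 0x11]
t2 = [0xf8, 0xd3, 0x11, 0xf8, 0x31, 0x55, 0xac, 0x11]

RES = [ 0xf8  0xd3  0x11  0xf8  0x31  0x55  0xac  0x11 ]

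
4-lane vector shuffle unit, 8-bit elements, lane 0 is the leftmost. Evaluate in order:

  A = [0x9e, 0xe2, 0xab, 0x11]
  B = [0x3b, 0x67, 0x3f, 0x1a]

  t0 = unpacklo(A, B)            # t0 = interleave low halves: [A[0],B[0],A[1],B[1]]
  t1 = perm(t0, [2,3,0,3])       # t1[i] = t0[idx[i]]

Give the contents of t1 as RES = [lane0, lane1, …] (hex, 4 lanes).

→ t0 |9e|3b|e2|67|
→ t1 |e2|67|9e|67|

RES = [0xe2, 0x67, 0x9e, 0x67]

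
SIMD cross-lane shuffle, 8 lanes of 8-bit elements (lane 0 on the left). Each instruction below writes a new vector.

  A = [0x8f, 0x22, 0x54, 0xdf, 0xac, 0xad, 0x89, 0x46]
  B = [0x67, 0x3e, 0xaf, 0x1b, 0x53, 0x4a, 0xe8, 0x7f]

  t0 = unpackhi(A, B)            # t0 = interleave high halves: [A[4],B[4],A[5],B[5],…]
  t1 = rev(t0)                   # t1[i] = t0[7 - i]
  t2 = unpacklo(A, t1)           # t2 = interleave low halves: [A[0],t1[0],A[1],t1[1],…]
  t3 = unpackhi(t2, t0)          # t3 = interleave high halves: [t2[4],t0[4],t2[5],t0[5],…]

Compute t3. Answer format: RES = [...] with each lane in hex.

t0 = [0xac, 0x53, 0xad, 0x4a, 0x89, 0xe8, 0x46, 0x7f]
t1 = [0x7f, 0x46, 0xe8, 0x89, 0x4a, 0xad, 0x53, 0xac]
t2 = [0x8f, 0x7f, 0x22, 0x46, 0x54, 0xe8, 0xdf, 0x89]
t3 = [0x54, 0x89, 0xe8, 0xe8, 0xdf, 0x46, 0x89, 0x7f]

RES = [ 0x54  0x89  0xe8  0xe8  0xdf  0x46  0x89  0x7f ]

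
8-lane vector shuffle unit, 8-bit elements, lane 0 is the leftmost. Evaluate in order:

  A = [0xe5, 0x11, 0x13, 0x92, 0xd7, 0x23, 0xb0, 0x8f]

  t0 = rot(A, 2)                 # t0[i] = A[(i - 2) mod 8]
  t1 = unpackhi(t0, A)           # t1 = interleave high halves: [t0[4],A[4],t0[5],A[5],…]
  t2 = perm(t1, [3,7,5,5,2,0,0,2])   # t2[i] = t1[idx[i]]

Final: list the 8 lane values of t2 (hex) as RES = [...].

RES = [0x23, 0x8f, 0xb0, 0xb0, 0x92, 0x13, 0x13, 0x92]

  t0: b0 8f e5 11 13 92 d7 23
  t1: 13 d7 92 23 d7 b0 23 8f
  t2: 23 8f b0 b0 92 13 13 92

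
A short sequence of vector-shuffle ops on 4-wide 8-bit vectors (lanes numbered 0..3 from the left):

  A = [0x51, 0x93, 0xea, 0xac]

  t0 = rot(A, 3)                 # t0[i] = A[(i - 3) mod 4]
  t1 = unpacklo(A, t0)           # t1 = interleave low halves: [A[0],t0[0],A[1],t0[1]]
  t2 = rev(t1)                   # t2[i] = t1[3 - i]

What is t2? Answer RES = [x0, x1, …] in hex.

→ t0 |93|ea|ac|51|
→ t1 |51|93|93|ea|
→ t2 |ea|93|93|51|

RES = [0xea, 0x93, 0x93, 0x51]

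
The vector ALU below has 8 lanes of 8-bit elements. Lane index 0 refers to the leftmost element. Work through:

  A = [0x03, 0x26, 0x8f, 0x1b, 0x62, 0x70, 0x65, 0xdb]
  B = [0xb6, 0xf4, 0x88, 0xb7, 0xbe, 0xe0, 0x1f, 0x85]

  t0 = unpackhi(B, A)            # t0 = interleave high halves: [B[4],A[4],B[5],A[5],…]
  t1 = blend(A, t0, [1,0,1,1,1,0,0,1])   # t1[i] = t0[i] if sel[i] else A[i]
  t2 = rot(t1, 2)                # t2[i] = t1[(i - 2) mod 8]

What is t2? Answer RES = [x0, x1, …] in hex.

t0 = [0xbe, 0x62, 0xe0, 0x70, 0x1f, 0x65, 0x85, 0xdb]
t1 = [0xbe, 0x26, 0xe0, 0x70, 0x1f, 0x70, 0x65, 0xdb]
t2 = [0x65, 0xdb, 0xbe, 0x26, 0xe0, 0x70, 0x1f, 0x70]

RES = [ 0x65  0xdb  0xbe  0x26  0xe0  0x70  0x1f  0x70 ]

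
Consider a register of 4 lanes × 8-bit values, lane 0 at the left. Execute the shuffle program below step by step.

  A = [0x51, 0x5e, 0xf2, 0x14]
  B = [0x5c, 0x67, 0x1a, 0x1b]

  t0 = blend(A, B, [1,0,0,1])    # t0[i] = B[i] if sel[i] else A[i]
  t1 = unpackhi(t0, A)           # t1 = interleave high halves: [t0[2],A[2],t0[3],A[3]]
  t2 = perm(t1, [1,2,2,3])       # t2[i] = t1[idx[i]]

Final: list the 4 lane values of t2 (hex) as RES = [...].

t0 = [0x5c, 0x5e, 0xf2, 0x1b]
t1 = [0xf2, 0xf2, 0x1b, 0x14]
t2 = [0xf2, 0x1b, 0x1b, 0x14]

RES = [ 0xf2  0x1b  0x1b  0x14 ]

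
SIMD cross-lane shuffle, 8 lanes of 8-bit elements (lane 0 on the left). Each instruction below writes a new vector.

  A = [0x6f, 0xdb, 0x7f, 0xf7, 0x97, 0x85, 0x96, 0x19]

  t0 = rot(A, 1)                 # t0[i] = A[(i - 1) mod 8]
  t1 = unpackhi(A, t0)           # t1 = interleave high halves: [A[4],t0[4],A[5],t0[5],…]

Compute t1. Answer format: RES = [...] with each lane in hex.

  t0: 19 6f db 7f f7 97 85 96
  t1: 97 f7 85 97 96 85 19 96

RES = [ 0x97  0xf7  0x85  0x97  0x96  0x85  0x19  0x96 ]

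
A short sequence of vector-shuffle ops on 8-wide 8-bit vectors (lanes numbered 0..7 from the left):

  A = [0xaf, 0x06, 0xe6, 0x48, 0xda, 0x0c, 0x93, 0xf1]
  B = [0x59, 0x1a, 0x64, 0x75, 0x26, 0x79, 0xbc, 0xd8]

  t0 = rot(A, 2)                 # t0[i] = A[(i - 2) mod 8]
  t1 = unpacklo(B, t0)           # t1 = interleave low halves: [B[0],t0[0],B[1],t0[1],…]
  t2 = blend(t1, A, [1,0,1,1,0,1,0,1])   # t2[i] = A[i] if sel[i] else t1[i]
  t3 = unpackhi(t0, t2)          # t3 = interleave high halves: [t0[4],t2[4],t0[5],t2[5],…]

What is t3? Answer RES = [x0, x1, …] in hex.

RES = [ 0xe6  0x64  0x48  0x0c  0xda  0x75  0x0c  0xf1 ]

  t0: 93 f1 af 06 e6 48 da 0c
  t1: 59 93 1a f1 64 af 75 06
  t2: af 93 e6 48 64 0c 75 f1
  t3: e6 64 48 0c da 75 0c f1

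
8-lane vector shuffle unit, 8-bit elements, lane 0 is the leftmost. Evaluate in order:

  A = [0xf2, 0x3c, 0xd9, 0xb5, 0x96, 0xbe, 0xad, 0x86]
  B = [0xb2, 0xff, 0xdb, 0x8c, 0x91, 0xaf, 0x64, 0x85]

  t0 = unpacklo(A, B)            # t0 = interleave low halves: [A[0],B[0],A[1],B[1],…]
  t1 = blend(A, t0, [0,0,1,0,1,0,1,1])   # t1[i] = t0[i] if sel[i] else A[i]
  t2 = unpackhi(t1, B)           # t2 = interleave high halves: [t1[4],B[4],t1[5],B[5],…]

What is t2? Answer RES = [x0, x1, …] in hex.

RES = [0xd9, 0x91, 0xbe, 0xaf, 0xb5, 0x64, 0x8c, 0x85]

t0 = [0xf2, 0xb2, 0x3c, 0xff, 0xd9, 0xdb, 0xb5, 0x8c]
t1 = [0xf2, 0x3c, 0x3c, 0xb5, 0xd9, 0xbe, 0xb5, 0x8c]
t2 = [0xd9, 0x91, 0xbe, 0xaf, 0xb5, 0x64, 0x8c, 0x85]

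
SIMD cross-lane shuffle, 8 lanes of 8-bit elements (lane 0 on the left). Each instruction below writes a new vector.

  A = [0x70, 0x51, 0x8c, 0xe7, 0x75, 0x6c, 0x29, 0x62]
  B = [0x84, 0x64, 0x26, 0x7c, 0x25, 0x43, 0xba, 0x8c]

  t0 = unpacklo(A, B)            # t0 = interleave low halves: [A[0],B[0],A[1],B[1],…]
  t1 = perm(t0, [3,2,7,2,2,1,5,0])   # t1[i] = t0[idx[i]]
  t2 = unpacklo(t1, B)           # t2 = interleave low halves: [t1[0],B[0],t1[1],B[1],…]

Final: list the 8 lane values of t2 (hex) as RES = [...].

  t0: 70 84 51 64 8c 26 e7 7c
  t1: 64 51 7c 51 51 84 26 70
  t2: 64 84 51 64 7c 26 51 7c

RES = [0x64, 0x84, 0x51, 0x64, 0x7c, 0x26, 0x51, 0x7c]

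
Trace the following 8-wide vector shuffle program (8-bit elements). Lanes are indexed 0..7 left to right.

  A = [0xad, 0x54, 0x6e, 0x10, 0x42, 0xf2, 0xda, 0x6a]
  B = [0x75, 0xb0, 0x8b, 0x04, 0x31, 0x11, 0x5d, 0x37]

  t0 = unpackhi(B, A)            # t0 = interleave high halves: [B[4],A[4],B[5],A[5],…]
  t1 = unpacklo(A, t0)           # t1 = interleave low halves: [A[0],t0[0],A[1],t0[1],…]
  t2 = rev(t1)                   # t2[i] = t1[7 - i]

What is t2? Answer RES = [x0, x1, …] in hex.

t0 = [0x31, 0x42, 0x11, 0xf2, 0x5d, 0xda, 0x37, 0x6a]
t1 = [0xad, 0x31, 0x54, 0x42, 0x6e, 0x11, 0x10, 0xf2]
t2 = [0xf2, 0x10, 0x11, 0x6e, 0x42, 0x54, 0x31, 0xad]

RES = [ 0xf2  0x10  0x11  0x6e  0x42  0x54  0x31  0xad ]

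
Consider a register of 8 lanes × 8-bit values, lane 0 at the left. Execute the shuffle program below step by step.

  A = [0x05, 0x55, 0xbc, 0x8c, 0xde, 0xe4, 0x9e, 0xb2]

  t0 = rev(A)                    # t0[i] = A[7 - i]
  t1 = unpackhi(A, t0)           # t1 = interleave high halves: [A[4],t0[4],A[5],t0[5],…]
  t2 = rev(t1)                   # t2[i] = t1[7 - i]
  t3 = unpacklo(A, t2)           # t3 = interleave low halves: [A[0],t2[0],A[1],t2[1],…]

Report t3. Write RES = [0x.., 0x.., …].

RES = [ 0x05  0x05  0x55  0xb2  0xbc  0x55  0x8c  0x9e ]

t0 = [0xb2, 0x9e, 0xe4, 0xde, 0x8c, 0xbc, 0x55, 0x05]
t1 = [0xde, 0x8c, 0xe4, 0xbc, 0x9e, 0x55, 0xb2, 0x05]
t2 = [0x05, 0xb2, 0x55, 0x9e, 0xbc, 0xe4, 0x8c, 0xde]
t3 = [0x05, 0x05, 0x55, 0xb2, 0xbc, 0x55, 0x8c, 0x9e]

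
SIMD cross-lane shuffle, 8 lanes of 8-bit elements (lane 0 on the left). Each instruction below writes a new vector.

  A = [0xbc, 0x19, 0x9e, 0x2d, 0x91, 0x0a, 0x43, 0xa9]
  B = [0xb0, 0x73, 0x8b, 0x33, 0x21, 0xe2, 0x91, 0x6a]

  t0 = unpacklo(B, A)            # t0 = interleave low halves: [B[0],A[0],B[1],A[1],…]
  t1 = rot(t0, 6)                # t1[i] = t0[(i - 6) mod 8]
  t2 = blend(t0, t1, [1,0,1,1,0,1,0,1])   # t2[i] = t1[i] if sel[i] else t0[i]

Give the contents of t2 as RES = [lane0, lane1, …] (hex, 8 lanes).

RES = [ 0x73  0xbc  0x8b  0x9e  0x8b  0x2d  0x33  0xbc ]

→ t0 |b0|bc|73|19|8b|9e|33|2d|
→ t1 |73|19|8b|9e|33|2d|b0|bc|
→ t2 |73|bc|8b|9e|8b|2d|33|bc|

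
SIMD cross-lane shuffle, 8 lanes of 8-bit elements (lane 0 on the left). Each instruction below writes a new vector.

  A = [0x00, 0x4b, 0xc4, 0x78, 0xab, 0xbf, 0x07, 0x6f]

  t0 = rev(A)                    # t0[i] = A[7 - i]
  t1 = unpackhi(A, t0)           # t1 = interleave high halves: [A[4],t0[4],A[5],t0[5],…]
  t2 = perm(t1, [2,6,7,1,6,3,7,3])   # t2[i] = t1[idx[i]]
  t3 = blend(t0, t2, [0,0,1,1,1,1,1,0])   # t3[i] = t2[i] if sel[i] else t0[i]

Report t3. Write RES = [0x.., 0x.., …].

RES = [ 0x6f  0x07  0x00  0x78  0x6f  0xc4  0x00  0x00 ]

  t0: 6f 07 bf ab 78 c4 4b 00
  t1: ab 78 bf c4 07 4b 6f 00
  t2: bf 6f 00 78 6f c4 00 c4
  t3: 6f 07 00 78 6f c4 00 00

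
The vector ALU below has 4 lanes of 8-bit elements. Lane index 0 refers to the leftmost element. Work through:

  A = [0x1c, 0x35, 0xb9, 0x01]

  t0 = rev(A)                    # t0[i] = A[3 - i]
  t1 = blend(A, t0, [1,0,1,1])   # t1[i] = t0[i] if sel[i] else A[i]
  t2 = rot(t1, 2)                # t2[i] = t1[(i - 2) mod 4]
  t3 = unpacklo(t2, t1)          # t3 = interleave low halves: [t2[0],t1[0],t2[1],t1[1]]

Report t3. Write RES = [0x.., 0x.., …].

RES = [0x35, 0x01, 0x1c, 0x35]

  t0: 01 b9 35 1c
  t1: 01 35 35 1c
  t2: 35 1c 01 35
  t3: 35 01 1c 35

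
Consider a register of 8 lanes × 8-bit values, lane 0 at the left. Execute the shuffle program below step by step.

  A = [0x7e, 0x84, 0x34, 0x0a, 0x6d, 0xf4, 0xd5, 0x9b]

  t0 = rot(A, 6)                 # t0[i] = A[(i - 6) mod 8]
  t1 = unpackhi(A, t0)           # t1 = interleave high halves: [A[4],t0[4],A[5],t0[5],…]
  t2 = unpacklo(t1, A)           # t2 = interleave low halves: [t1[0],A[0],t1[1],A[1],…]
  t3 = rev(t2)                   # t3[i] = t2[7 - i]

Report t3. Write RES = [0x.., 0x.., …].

t0 = [0x34, 0x0a, 0x6d, 0xf4, 0xd5, 0x9b, 0x7e, 0x84]
t1 = [0x6d, 0xd5, 0xf4, 0x9b, 0xd5, 0x7e, 0x9b, 0x84]
t2 = [0x6d, 0x7e, 0xd5, 0x84, 0xf4, 0x34, 0x9b, 0x0a]
t3 = [0x0a, 0x9b, 0x34, 0xf4, 0x84, 0xd5, 0x7e, 0x6d]

RES = [0x0a, 0x9b, 0x34, 0xf4, 0x84, 0xd5, 0x7e, 0x6d]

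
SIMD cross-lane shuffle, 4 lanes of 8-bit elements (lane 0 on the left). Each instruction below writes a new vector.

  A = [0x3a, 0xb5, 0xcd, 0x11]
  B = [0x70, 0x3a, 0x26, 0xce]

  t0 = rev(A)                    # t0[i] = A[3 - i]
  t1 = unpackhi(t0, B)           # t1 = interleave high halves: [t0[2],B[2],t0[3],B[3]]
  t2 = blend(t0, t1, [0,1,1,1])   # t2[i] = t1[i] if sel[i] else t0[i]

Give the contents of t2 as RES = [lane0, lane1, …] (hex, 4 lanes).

t0 = [0x11, 0xcd, 0xb5, 0x3a]
t1 = [0xb5, 0x26, 0x3a, 0xce]
t2 = [0x11, 0x26, 0x3a, 0xce]

RES = [ 0x11  0x26  0x3a  0xce ]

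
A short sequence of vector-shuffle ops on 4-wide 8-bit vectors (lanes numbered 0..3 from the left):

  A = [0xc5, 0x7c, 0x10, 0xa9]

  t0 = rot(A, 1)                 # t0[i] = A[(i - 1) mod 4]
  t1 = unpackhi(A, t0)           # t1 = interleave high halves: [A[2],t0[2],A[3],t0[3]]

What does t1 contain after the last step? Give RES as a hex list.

RES = [ 0x10  0x7c  0xa9  0x10 ]

→ t0 |a9|c5|7c|10|
→ t1 |10|7c|a9|10|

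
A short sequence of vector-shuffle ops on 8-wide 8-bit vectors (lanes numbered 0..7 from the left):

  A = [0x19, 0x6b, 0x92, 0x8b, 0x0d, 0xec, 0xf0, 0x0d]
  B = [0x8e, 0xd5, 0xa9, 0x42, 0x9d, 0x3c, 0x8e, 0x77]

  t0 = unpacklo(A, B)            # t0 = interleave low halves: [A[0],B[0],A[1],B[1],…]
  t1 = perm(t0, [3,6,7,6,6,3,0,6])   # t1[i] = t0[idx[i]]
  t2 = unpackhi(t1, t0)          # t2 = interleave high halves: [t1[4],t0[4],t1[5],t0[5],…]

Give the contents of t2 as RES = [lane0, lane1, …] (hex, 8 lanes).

t0 = [0x19, 0x8e, 0x6b, 0xd5, 0x92, 0xa9, 0x8b, 0x42]
t1 = [0xd5, 0x8b, 0x42, 0x8b, 0x8b, 0xd5, 0x19, 0x8b]
t2 = [0x8b, 0x92, 0xd5, 0xa9, 0x19, 0x8b, 0x8b, 0x42]

RES = [0x8b, 0x92, 0xd5, 0xa9, 0x19, 0x8b, 0x8b, 0x42]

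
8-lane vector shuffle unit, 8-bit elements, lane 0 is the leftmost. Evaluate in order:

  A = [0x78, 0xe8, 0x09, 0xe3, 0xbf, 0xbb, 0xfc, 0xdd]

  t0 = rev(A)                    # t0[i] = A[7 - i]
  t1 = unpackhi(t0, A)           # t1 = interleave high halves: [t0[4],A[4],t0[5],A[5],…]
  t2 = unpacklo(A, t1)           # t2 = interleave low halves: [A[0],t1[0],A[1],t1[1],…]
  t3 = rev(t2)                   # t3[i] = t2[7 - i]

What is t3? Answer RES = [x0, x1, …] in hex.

  t0: dd fc bb bf e3 09 e8 78
  t1: e3 bf 09 bb e8 fc 78 dd
  t2: 78 e3 e8 bf 09 09 e3 bb
  t3: bb e3 09 09 bf e8 e3 78

RES = [ 0xbb  0xe3  0x09  0x09  0xbf  0xe8  0xe3  0x78 ]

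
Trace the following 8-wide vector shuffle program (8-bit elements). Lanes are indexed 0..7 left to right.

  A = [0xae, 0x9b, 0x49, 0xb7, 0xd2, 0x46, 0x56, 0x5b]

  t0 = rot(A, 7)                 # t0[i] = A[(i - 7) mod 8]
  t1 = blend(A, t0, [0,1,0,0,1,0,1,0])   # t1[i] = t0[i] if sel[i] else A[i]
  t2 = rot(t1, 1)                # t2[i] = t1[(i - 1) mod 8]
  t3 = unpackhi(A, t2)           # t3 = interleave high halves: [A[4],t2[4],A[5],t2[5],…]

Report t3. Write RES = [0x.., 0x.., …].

  t0: 9b 49 b7 d2 46 56 5b ae
  t1: ae 49 49 b7 46 46 5b 5b
  t2: 5b ae 49 49 b7 46 46 5b
  t3: d2 b7 46 46 56 46 5b 5b

RES = [0xd2, 0xb7, 0x46, 0x46, 0x56, 0x46, 0x5b, 0x5b]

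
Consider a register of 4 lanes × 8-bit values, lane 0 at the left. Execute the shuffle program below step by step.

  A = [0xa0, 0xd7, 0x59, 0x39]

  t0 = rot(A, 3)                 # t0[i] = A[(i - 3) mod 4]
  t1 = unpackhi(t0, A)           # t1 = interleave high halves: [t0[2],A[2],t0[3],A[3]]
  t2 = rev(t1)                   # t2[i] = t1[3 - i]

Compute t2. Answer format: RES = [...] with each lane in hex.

RES = [ 0x39  0xa0  0x59  0x39 ]

  t0: d7 59 39 a0
  t1: 39 59 a0 39
  t2: 39 a0 59 39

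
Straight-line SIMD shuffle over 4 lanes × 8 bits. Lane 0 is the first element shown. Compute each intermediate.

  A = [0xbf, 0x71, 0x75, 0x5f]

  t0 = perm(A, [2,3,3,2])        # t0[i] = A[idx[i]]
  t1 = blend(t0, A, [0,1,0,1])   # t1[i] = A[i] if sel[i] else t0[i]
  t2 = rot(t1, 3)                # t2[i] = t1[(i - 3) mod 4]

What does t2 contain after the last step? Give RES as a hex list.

RES = [0x71, 0x5f, 0x5f, 0x75]

t0 = [0x75, 0x5f, 0x5f, 0x75]
t1 = [0x75, 0x71, 0x5f, 0x5f]
t2 = [0x71, 0x5f, 0x5f, 0x75]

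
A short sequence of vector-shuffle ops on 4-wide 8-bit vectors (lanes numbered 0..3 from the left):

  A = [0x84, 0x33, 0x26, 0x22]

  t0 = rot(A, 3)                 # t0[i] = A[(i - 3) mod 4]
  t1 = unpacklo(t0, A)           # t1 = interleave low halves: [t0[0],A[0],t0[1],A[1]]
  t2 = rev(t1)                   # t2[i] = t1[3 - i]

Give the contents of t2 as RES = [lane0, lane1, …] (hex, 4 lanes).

RES = [0x33, 0x26, 0x84, 0x33]

t0 = [0x33, 0x26, 0x22, 0x84]
t1 = [0x33, 0x84, 0x26, 0x33]
t2 = [0x33, 0x26, 0x84, 0x33]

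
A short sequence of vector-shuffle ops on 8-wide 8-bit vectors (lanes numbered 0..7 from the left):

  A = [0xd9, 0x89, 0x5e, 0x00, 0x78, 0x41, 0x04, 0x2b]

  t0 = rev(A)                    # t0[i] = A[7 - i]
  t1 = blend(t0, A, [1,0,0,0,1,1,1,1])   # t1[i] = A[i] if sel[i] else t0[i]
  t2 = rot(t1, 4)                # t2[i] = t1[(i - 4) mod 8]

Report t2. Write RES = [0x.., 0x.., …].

RES = [ 0x78  0x41  0x04  0x2b  0xd9  0x04  0x41  0x78 ]

t0 = [0x2b, 0x04, 0x41, 0x78, 0x00, 0x5e, 0x89, 0xd9]
t1 = [0xd9, 0x04, 0x41, 0x78, 0x78, 0x41, 0x04, 0x2b]
t2 = [0x78, 0x41, 0x04, 0x2b, 0xd9, 0x04, 0x41, 0x78]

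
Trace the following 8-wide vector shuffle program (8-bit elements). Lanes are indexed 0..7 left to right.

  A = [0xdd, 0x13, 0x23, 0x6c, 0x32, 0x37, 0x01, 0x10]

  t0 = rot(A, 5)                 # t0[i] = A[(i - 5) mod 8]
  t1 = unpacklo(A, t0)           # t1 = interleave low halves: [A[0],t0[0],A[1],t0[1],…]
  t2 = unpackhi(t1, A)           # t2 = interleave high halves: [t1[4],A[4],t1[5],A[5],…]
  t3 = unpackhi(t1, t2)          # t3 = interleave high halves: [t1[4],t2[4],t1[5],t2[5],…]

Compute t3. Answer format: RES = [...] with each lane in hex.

RES = [0x23, 0x6c, 0x37, 0x01, 0x6c, 0x01, 0x01, 0x10]

  t0: 6c 32 37 01 10 dd 13 23
  t1: dd 6c 13 32 23 37 6c 01
  t2: 23 32 37 37 6c 01 01 10
  t3: 23 6c 37 01 6c 01 01 10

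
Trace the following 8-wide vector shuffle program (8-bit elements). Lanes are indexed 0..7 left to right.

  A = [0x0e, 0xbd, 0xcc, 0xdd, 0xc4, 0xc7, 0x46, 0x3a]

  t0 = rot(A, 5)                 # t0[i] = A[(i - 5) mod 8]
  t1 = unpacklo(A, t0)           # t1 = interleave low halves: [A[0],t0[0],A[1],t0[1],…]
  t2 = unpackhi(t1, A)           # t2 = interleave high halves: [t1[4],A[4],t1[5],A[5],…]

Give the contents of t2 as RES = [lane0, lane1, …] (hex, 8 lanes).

RES = [ 0xcc  0xc4  0xc7  0xc7  0xdd  0x46  0x46  0x3a ]

  t0: dd c4 c7 46 3a 0e bd cc
  t1: 0e dd bd c4 cc c7 dd 46
  t2: cc c4 c7 c7 dd 46 46 3a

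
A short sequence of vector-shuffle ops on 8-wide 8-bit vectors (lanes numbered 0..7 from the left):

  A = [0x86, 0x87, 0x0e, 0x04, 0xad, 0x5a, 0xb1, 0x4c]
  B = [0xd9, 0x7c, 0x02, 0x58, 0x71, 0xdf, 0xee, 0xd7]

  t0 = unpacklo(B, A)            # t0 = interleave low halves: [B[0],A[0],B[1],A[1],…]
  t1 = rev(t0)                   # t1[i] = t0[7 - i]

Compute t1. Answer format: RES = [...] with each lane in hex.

RES = [0x04, 0x58, 0x0e, 0x02, 0x87, 0x7c, 0x86, 0xd9]

→ t0 |d9|86|7c|87|02|0e|58|04|
→ t1 |04|58|0e|02|87|7c|86|d9|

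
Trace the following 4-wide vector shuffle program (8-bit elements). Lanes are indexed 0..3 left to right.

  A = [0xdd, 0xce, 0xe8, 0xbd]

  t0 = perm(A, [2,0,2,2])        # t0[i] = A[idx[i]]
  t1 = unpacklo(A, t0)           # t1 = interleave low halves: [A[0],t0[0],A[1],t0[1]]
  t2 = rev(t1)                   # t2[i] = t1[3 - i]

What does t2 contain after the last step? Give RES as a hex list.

RES = [ 0xdd  0xce  0xe8  0xdd ]

→ t0 |e8|dd|e8|e8|
→ t1 |dd|e8|ce|dd|
→ t2 |dd|ce|e8|dd|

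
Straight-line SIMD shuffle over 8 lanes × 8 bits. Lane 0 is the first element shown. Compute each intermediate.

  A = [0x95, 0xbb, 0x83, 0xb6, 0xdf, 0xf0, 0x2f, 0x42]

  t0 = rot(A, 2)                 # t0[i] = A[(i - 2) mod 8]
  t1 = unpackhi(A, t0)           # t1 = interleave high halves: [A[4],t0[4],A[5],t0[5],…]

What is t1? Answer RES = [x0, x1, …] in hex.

RES = [ 0xdf  0x83  0xf0  0xb6  0x2f  0xdf  0x42  0xf0 ]

  t0: 2f 42 95 bb 83 b6 df f0
  t1: df 83 f0 b6 2f df 42 f0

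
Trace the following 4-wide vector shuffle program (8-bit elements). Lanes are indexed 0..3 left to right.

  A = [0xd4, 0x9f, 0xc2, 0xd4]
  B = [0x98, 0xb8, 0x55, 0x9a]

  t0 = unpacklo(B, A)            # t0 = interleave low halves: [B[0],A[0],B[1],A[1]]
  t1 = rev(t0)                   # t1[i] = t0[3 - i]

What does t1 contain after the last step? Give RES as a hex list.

t0 = [0x98, 0xd4, 0xb8, 0x9f]
t1 = [0x9f, 0xb8, 0xd4, 0x98]

RES = [0x9f, 0xb8, 0xd4, 0x98]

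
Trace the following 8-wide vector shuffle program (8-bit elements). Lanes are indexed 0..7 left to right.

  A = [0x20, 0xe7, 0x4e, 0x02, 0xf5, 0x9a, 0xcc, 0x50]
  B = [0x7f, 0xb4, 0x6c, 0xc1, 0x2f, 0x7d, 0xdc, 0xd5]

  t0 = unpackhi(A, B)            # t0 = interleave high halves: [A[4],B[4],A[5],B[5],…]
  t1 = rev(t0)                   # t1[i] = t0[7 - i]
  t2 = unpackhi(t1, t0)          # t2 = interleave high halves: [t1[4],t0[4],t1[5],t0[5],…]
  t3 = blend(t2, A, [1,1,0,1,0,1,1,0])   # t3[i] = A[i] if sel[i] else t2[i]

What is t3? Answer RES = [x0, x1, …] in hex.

t0 = [0xf5, 0x2f, 0x9a, 0x7d, 0xcc, 0xdc, 0x50, 0xd5]
t1 = [0xd5, 0x50, 0xdc, 0xcc, 0x7d, 0x9a, 0x2f, 0xf5]
t2 = [0x7d, 0xcc, 0x9a, 0xdc, 0x2f, 0x50, 0xf5, 0xd5]
t3 = [0x20, 0xe7, 0x9a, 0x02, 0x2f, 0x9a, 0xcc, 0xd5]

RES = [ 0x20  0xe7  0x9a  0x02  0x2f  0x9a  0xcc  0xd5 ]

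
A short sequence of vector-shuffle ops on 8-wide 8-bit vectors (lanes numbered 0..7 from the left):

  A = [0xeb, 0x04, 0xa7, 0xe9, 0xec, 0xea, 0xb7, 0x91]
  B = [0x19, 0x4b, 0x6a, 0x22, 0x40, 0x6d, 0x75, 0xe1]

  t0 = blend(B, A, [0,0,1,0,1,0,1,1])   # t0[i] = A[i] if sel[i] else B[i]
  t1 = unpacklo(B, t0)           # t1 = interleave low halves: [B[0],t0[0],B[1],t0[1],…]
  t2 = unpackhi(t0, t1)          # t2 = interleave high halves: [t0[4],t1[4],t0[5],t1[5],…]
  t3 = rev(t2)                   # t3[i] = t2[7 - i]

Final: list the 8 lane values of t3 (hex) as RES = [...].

  t0: 19 4b a7 22 ec 6d b7 91
  t1: 19 19 4b 4b 6a a7 22 22
  t2: ec 6a 6d a7 b7 22 91 22
  t3: 22 91 22 b7 a7 6d 6a ec

RES = [ 0x22  0x91  0x22  0xb7  0xa7  0x6d  0x6a  0xec ]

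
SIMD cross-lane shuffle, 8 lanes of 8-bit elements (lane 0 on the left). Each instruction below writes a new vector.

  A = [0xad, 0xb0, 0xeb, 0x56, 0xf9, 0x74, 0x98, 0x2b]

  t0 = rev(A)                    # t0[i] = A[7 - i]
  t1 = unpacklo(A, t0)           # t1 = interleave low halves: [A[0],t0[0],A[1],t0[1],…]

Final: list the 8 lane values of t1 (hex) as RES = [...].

RES = [0xad, 0x2b, 0xb0, 0x98, 0xeb, 0x74, 0x56, 0xf9]

→ t0 |2b|98|74|f9|56|eb|b0|ad|
→ t1 |ad|2b|b0|98|eb|74|56|f9|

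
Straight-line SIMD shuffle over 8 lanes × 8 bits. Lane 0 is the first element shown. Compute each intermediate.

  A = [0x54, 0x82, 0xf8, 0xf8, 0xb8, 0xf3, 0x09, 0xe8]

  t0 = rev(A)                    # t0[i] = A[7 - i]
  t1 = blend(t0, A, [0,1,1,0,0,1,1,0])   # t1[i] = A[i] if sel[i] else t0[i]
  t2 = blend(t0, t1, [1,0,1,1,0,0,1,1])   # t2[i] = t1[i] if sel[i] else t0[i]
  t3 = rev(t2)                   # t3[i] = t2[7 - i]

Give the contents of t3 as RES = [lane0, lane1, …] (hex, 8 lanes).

  t0: e8 09 f3 b8 f8 f8 82 54
  t1: e8 82 f8 b8 f8 f3 09 54
  t2: e8 09 f8 b8 f8 f8 09 54
  t3: 54 09 f8 f8 b8 f8 09 e8

RES = [0x54, 0x09, 0xf8, 0xf8, 0xb8, 0xf8, 0x09, 0xe8]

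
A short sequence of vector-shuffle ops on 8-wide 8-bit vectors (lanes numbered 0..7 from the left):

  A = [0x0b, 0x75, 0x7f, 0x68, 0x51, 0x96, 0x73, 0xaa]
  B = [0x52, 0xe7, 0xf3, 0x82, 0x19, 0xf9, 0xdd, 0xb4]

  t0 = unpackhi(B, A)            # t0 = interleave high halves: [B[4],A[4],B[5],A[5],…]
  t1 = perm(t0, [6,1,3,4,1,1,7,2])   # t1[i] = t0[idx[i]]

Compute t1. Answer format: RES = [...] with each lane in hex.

RES = [ 0xb4  0x51  0x96  0xdd  0x51  0x51  0xaa  0xf9 ]

→ t0 |19|51|f9|96|dd|73|b4|aa|
→ t1 |b4|51|96|dd|51|51|aa|f9|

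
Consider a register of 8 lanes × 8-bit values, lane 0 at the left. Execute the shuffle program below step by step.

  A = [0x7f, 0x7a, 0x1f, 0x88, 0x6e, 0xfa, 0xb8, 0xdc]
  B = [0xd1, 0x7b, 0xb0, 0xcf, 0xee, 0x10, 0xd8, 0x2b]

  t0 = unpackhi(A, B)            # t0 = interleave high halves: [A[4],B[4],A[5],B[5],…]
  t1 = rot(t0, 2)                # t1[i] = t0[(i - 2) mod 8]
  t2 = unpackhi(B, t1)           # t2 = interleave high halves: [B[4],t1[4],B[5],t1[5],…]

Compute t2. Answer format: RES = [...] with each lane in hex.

  t0: 6e ee fa 10 b8 d8 dc 2b
  t1: dc 2b 6e ee fa 10 b8 d8
  t2: ee fa 10 10 d8 b8 2b d8

RES = [0xee, 0xfa, 0x10, 0x10, 0xd8, 0xb8, 0x2b, 0xd8]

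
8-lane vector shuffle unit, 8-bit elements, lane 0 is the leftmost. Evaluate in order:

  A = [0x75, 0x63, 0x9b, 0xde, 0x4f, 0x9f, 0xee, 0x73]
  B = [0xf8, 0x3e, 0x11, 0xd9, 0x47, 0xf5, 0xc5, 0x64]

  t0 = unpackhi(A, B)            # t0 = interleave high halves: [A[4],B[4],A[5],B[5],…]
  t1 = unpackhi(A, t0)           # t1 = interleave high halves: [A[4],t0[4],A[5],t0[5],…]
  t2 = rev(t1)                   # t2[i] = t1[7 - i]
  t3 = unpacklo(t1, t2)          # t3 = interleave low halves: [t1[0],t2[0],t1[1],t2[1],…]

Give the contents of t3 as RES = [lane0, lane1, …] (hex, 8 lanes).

RES = [0x4f, 0x64, 0xee, 0x73, 0x9f, 0x73, 0xc5, 0xee]

  t0: 4f 47 9f f5 ee c5 73 64
  t1: 4f ee 9f c5 ee 73 73 64
  t2: 64 73 73 ee c5 9f ee 4f
  t3: 4f 64 ee 73 9f 73 c5 ee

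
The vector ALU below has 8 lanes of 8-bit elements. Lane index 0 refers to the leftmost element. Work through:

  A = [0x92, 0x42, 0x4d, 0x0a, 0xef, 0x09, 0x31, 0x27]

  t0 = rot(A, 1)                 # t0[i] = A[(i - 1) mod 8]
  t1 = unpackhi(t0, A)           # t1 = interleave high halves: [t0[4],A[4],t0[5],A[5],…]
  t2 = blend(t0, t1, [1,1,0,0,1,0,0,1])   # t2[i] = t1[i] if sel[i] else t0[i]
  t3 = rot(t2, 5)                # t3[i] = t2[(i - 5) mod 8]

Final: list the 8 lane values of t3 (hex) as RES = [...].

RES = [ 0x4d  0x09  0xef  0x09  0x27  0x0a  0xef  0x42 ]

  t0: 27 92 42 4d 0a ef 09 31
  t1: 0a ef ef 09 09 31 31 27
  t2: 0a ef 42 4d 09 ef 09 27
  t3: 4d 09 ef 09 27 0a ef 42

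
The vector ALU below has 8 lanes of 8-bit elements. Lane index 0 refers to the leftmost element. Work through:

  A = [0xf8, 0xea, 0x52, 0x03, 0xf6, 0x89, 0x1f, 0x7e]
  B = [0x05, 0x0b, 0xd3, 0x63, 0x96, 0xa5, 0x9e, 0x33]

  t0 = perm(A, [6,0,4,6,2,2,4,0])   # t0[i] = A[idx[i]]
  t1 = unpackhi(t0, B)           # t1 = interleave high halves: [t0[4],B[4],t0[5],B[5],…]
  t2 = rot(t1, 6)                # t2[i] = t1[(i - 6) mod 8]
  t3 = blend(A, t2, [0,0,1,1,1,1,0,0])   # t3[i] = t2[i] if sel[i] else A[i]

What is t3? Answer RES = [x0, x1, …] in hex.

RES = [0xf8, 0xea, 0xf6, 0x9e, 0xf8, 0x33, 0x1f, 0x7e]

  t0: 1f f8 f6 1f 52 52 f6 f8
  t1: 52 96 52 a5 f6 9e f8 33
  t2: 52 a5 f6 9e f8 33 52 96
  t3: f8 ea f6 9e f8 33 1f 7e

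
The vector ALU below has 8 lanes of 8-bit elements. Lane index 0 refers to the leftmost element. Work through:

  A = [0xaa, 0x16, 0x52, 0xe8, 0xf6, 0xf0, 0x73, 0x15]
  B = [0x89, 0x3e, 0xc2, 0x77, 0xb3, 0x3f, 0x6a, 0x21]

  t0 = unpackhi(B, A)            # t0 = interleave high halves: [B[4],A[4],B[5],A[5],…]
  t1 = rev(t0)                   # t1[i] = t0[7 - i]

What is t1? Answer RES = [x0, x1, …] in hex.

RES = [ 0x15  0x21  0x73  0x6a  0xf0  0x3f  0xf6  0xb3 ]

→ t0 |b3|f6|3f|f0|6a|73|21|15|
→ t1 |15|21|73|6a|f0|3f|f6|b3|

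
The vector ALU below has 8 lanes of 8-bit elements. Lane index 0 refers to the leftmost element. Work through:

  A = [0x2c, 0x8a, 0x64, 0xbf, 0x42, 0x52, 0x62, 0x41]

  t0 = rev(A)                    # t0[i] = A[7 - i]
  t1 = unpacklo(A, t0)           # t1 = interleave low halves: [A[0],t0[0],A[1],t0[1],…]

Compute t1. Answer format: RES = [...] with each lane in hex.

RES = [0x2c, 0x41, 0x8a, 0x62, 0x64, 0x52, 0xbf, 0x42]

  t0: 41 62 52 42 bf 64 8a 2c
  t1: 2c 41 8a 62 64 52 bf 42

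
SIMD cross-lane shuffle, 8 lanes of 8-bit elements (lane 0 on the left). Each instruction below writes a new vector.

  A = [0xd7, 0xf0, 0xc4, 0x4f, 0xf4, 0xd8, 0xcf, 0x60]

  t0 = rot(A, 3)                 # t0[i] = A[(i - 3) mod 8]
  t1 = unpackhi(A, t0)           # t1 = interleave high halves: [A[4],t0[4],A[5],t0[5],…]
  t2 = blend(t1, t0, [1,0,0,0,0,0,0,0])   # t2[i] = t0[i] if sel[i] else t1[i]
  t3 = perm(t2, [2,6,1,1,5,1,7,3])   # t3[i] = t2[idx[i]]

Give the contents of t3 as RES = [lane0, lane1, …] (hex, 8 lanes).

RES = [ 0xd8  0x60  0xf0  0xf0  0x4f  0xf0  0xf4  0xc4 ]

→ t0 |d8|cf|60|d7|f0|c4|4f|f4|
→ t1 |f4|f0|d8|c4|cf|4f|60|f4|
→ t2 |d8|f0|d8|c4|cf|4f|60|f4|
→ t3 |d8|60|f0|f0|4f|f0|f4|c4|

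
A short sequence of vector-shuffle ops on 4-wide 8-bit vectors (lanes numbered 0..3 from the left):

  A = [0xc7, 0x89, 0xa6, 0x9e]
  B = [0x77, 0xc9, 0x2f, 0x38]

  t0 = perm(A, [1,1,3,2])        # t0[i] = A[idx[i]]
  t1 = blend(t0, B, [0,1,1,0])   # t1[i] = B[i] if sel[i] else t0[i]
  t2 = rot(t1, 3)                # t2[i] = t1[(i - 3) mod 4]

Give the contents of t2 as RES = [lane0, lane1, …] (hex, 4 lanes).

  t0: 89 89 9e a6
  t1: 89 c9 2f a6
  t2: c9 2f a6 89

RES = [ 0xc9  0x2f  0xa6  0x89 ]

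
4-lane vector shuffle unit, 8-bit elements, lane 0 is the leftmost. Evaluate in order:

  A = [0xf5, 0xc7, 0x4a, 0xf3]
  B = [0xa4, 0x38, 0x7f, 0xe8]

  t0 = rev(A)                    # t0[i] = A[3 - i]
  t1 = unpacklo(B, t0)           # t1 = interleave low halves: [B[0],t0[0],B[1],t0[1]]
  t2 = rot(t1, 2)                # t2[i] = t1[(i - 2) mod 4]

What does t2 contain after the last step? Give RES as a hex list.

RES = [0x38, 0x4a, 0xa4, 0xf3]

→ t0 |f3|4a|c7|f5|
→ t1 |a4|f3|38|4a|
→ t2 |38|4a|a4|f3|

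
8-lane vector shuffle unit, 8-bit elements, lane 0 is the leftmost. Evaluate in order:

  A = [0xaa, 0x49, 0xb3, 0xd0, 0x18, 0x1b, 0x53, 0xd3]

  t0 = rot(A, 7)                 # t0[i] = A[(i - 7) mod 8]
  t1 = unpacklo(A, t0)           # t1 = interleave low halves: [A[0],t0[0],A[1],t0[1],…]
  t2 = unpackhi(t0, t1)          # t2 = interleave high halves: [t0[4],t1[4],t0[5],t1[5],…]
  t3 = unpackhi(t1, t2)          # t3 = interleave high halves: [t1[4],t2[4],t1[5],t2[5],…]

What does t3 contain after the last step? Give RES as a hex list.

RES = [ 0xb3  0xd3  0xd0  0xd0  0xd0  0xaa  0x18  0x18 ]

  t0: 49 b3 d0 18 1b 53 d3 aa
  t1: aa 49 49 b3 b3 d0 d0 18
  t2: 1b b3 53 d0 d3 d0 aa 18
  t3: b3 d3 d0 d0 d0 aa 18 18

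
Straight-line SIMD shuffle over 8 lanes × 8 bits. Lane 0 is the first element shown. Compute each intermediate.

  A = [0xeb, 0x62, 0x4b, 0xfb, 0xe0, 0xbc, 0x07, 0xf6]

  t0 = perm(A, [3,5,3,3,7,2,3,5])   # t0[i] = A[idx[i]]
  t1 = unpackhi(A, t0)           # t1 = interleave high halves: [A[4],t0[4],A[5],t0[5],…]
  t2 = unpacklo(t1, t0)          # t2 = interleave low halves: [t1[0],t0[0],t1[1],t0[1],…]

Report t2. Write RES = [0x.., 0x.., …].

→ t0 |fb|bc|fb|fb|f6|4b|fb|bc|
→ t1 |e0|f6|bc|4b|07|fb|f6|bc|
→ t2 |e0|fb|f6|bc|bc|fb|4b|fb|

RES = [ 0xe0  0xfb  0xf6  0xbc  0xbc  0xfb  0x4b  0xfb ]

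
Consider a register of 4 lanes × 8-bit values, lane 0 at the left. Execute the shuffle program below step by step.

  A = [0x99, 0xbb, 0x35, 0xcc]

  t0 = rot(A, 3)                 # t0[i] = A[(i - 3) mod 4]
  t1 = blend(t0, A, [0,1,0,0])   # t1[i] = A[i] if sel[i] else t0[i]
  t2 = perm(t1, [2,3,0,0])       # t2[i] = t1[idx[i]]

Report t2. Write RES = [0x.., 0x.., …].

t0 = [0xbb, 0x35, 0xcc, 0x99]
t1 = [0xbb, 0xbb, 0xcc, 0x99]
t2 = [0xcc, 0x99, 0xbb, 0xbb]

RES = [0xcc, 0x99, 0xbb, 0xbb]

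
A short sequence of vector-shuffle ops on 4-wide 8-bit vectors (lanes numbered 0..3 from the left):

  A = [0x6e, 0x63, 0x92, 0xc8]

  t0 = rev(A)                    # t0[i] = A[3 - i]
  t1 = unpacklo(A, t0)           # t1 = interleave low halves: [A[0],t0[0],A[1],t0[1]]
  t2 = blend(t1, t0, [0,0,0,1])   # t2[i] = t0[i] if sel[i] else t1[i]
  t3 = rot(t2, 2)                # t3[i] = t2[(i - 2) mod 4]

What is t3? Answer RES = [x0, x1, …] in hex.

RES = [ 0x63  0x6e  0x6e  0xc8 ]

  t0: c8 92 63 6e
  t1: 6e c8 63 92
  t2: 6e c8 63 6e
  t3: 63 6e 6e c8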